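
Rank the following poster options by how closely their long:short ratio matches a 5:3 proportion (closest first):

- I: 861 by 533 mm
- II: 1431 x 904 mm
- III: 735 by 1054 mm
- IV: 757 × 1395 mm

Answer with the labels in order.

Ratios: I = 861 / 533 ≈ 1.615; II = 1431 / 904 ≈ 1.583; III = 1054 / 735 ≈ 1.434; IV = 1395 / 757 ≈ 1.843.
|Δ from 1.667|: I 0.052; II 0.084; III 0.233; IV 0.176.

I, II, IV, III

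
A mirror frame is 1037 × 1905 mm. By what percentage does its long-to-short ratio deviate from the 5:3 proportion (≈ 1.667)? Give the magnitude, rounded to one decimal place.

Ratio = 1905 / 1037 ≈ 1.8370.
Ideal 5:3 ≈ 1.6667. |1.8370 − 1.6667| / 1.6667 ≈ 10.22% → 10.2%.

10.2%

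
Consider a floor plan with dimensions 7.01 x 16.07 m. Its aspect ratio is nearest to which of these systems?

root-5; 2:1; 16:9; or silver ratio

root-5

Ratio = 16.07 / 7.01 ≈ 2.292.
Distances: root-5 2.236 (Δ 0.056); 2:1 2.000 (Δ 0.292); 16:9 1.778 (Δ 0.514); silver ratio 2.414 (Δ 0.122).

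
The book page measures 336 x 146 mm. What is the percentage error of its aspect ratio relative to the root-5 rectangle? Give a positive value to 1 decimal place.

2.9%

Ratio = 336 / 146 ≈ 2.3014.
Ideal root-5 ≈ 2.2361. |2.3014 − 2.2361| / 2.2361 ≈ 2.92% → 2.9%.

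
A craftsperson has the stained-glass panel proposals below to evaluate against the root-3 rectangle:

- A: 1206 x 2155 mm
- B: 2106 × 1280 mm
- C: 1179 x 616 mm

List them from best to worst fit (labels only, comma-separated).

Ratios: A = 2155 / 1206 ≈ 1.787; B = 2106 / 1280 ≈ 1.645; C = 1179 / 616 ≈ 1.914.
|Δ from 1.732|: A 0.055; B 0.087; C 0.182.

A, B, C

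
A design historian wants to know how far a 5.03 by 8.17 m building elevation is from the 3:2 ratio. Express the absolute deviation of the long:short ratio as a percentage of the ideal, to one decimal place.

Ratio = 8.17 / 5.03 ≈ 1.6243.
Ideal 3:2 = 1.5000. |1.6243 − 1.5000| / 1.5000 ≈ 8.29% → 8.3%.

8.3%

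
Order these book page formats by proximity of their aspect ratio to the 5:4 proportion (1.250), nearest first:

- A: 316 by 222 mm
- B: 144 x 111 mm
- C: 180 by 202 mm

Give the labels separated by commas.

Ratios: A = 316 / 222 ≈ 1.423; B = 144 / 111 ≈ 1.297; C = 202 / 180 ≈ 1.122.
|Δ from 1.250|: A 0.173; B 0.047; C 0.128.

B, C, A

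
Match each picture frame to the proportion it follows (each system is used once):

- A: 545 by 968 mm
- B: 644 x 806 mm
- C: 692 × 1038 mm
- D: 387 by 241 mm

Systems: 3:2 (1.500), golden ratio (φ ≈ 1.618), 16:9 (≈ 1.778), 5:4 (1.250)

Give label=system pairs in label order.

A = 968/545 ≈ 1.776 → 16:9 (1.778)
B = 806/644 ≈ 1.252 → 5:4 (1.250)
C = 1038/692 ≈ 1.500 → 3:2 (1.500)
D = 387/241 ≈ 1.606 → golden ratio (1.618)

A=16:9, B=5:4, C=3:2, D=golden ratio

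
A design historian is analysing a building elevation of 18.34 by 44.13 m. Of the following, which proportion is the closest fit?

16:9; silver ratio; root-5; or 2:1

silver ratio

44.13/18.34 ≈ 2.406. Nearest candidates are silver ratio (2.414, off by 0.008) and root-5 (2.236, off by 0.170).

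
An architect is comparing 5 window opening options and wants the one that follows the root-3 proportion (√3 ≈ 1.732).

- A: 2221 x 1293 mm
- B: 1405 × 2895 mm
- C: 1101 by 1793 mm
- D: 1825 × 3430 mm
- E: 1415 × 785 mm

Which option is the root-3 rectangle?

Target root-3 ≈ 1.732.
A: 1.718 (Δ0.014)  B: 2.060 (Δ0.328)  C: 1.629 (Δ0.103)  D: 1.879 (Δ0.147)  E: 1.803 (Δ0.071)

A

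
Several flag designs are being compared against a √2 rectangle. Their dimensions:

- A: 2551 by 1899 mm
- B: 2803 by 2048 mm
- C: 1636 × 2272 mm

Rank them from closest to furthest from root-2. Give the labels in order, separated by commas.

C, B, A

Ratios: A = 2551 / 1899 ≈ 1.343; B = 2803 / 2048 ≈ 1.369; C = 2272 / 1636 ≈ 1.389.
|Δ from 1.414|: A 0.071; B 0.045; C 0.025.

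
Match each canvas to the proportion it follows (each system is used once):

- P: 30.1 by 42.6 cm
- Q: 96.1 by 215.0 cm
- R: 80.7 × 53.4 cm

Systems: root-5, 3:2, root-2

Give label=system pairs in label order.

Ratios: P ≈ 1.415; Q ≈ 2.237; R ≈ 1.511.
Targets: root-5 ≈ 2.236; 3:2 ≈ 1.500; root-2 ≈ 1.414.

P=root-2, Q=root-5, R=3:2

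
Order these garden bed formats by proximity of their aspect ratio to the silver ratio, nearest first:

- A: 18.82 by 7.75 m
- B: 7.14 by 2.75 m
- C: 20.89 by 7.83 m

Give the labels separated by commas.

A, B, C

A: 18.82/7.75 ≈ 2.428 → |2.428 − 2.414| = 0.014
B: 7.14/2.75 ≈ 2.596 → |2.596 − 2.414| = 0.182
C: 20.89/7.83 ≈ 2.668 → |2.668 − 2.414| = 0.254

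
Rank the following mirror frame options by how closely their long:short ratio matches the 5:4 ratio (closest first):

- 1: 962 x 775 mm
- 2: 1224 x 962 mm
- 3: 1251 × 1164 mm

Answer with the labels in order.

1, 2, 3

Ratios: 1 = 962 / 775 ≈ 1.241; 2 = 1224 / 962 ≈ 1.272; 3 = 1251 / 1164 ≈ 1.075.
|Δ from 1.250|: 1 0.009; 2 0.022; 3 0.175.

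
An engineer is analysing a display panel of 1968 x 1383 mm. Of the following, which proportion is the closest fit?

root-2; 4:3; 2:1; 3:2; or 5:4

root-2

1968/1383 ≈ 1.423. Nearest candidates are root-2 (1.414, off by 0.009) and 3:2 (1.500, off by 0.077).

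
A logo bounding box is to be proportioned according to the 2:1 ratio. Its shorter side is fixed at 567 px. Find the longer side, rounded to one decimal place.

2:1 = 2.00000.
Longer side = 567 × 2.00000 ≈ 1134.000 → 1134.0 px.

1134.0 px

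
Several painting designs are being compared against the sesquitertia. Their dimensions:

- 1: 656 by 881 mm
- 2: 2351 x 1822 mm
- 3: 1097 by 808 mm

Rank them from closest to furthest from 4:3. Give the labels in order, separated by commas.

1, 3, 2

Ratios: 1 = 881 / 656 ≈ 1.343; 2 = 2351 / 1822 ≈ 1.290; 3 = 1097 / 808 ≈ 1.358.
|Δ from 1.333|: 1 0.010; 2 0.043; 3 0.025.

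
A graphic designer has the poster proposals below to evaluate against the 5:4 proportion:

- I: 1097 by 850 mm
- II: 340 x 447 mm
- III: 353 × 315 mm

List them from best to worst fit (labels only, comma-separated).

I, II, III

I: 1097/850 ≈ 1.291 → |1.291 − 1.250| = 0.041
II: 447/340 ≈ 1.315 → |1.315 − 1.250| = 0.065
III: 353/315 ≈ 1.121 → |1.121 − 1.250| = 0.129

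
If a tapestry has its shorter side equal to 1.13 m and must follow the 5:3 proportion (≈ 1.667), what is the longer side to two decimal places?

1.88 m

5:3 ≈ 1.66667.
Longer side = 1.13 × 1.66667 ≈ 1.8833 → 1.88 m.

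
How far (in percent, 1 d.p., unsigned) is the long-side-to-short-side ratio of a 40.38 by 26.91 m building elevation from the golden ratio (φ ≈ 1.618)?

Ratio = 40.38 / 26.91 ≈ 1.5006.
Ideal golden ratio ≈ 1.6180. |1.5006 − 1.6180| / 1.6180 ≈ 7.26% → 7.3%.

7.3%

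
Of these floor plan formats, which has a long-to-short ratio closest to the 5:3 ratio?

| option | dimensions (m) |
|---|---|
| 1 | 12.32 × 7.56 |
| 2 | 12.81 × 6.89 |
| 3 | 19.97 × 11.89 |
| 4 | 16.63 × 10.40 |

Target 5:3 ≈ 1.667.
1: 1.630 (Δ0.037)  2: 1.859 (Δ0.192)  3: 1.680 (Δ0.013)  4: 1.599 (Δ0.068)

3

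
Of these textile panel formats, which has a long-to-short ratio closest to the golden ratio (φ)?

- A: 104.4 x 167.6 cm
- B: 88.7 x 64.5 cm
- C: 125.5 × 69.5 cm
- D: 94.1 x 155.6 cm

A

Target golden ratio ≈ 1.618.
A: 1.605 (Δ0.013)  B: 1.375 (Δ0.243)  C: 1.806 (Δ0.188)  D: 1.654 (Δ0.036)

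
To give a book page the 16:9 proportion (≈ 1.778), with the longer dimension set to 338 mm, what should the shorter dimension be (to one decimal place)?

190.1 mm

16:9 ≈ 1.77778.
Shorter side = 338 ÷ 1.77778 ≈ 190.125 → 190.1 mm.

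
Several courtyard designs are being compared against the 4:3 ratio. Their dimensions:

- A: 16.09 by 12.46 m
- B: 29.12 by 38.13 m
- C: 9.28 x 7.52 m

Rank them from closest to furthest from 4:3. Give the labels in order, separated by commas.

Ratios: A = 16.09 / 12.46 ≈ 1.291; B = 38.13 / 29.12 ≈ 1.309; C = 9.28 / 7.52 ≈ 1.234.
|Δ from 1.333|: A 0.042; B 0.024; C 0.099.

B, A, C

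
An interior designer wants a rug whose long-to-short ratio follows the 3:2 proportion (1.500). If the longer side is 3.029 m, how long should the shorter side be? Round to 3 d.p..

3:2 = 1.50000.
Shorter side = 3.029 ÷ 1.50000 ≈ 2.01933 → 2.019 m.

2.019 m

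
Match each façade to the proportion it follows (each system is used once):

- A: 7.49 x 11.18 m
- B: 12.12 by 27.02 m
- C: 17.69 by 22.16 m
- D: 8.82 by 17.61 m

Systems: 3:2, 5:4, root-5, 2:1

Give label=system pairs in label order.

A=3:2, B=root-5, C=5:4, D=2:1

A = 11.18/7.49 ≈ 1.493 → 3:2 (1.500)
B = 27.02/12.12 ≈ 2.229 → root-5 (2.236)
C = 22.16/17.69 ≈ 1.253 → 5:4 (1.250)
D = 17.61/8.82 ≈ 1.997 → 2:1 (2.000)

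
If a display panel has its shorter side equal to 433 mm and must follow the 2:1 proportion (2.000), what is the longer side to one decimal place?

866.0 mm

2:1 = 2.00000.
Longer side = 433 × 2.00000 ≈ 866.000 → 866.0 mm.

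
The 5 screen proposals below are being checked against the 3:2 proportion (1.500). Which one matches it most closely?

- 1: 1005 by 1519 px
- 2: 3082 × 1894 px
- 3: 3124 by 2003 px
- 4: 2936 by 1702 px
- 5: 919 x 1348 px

1

Ratios (long/short): 1 ≈ 1.511; 2 ≈ 1.627; 3 ≈ 1.560; 4 ≈ 1.725; 5 ≈ 1.467.
3:2 ≈ 1.500; option 1 is nearest (Δ 0.011).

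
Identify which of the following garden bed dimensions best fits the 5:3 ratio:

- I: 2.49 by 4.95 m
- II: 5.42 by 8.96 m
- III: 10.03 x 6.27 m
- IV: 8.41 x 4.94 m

Ratios (long/short): I ≈ 1.988; II ≈ 1.653; III ≈ 1.600; IV ≈ 1.702.
5:3 ≈ 1.667; option II is nearest (Δ 0.014).

II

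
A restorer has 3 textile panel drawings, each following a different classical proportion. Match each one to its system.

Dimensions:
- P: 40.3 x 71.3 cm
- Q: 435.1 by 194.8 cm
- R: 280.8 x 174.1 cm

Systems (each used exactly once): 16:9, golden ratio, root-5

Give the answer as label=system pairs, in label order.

P = 71.3/40.3 ≈ 1.769 → 16:9 (1.778)
Q = 435.1/194.8 ≈ 2.234 → root-5 (2.236)
R = 280.8/174.1 ≈ 1.613 → golden ratio (1.618)

P=16:9, Q=root-5, R=golden ratio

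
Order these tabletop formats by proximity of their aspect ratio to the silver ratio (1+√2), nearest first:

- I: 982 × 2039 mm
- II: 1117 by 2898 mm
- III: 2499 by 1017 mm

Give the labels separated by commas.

Ratios: I = 2039 / 982 ≈ 2.076; II = 2898 / 1117 ≈ 2.594; III = 2499 / 1017 ≈ 2.457.
|Δ from 2.414|: I 0.338; II 0.180; III 0.043.

III, II, I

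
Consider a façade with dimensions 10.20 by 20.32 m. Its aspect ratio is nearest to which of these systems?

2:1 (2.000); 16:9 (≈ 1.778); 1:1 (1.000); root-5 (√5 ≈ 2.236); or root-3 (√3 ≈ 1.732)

20.32/10.20 ≈ 1.992. Nearest candidates are 2:1 (2.000, off by 0.008) and 16:9 (1.778, off by 0.214).

2:1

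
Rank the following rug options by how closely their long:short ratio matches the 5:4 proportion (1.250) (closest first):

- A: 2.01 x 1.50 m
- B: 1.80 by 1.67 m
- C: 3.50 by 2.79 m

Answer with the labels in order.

C, A, B

Ratios: A = 2.01 / 1.50 ≈ 1.340; B = 1.80 / 1.67 ≈ 1.078; C = 3.50 / 2.79 ≈ 1.254.
|Δ from 1.250|: A 0.090; B 0.172; C 0.004.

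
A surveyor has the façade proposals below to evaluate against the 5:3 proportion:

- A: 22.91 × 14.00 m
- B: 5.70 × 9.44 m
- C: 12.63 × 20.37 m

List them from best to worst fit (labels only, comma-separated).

B, A, C

Ratios: A = 22.91 / 14.00 ≈ 1.636; B = 9.44 / 5.70 ≈ 1.656; C = 20.37 / 12.63 ≈ 1.613.
|Δ from 1.667|: A 0.031; B 0.011; C 0.054.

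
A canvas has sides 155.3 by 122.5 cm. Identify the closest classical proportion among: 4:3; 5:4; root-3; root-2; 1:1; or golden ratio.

5:4

Ratio = 155.3 / 122.5 ≈ 1.268.
Distances: 4:3 1.333 (Δ 0.065); 5:4 1.250 (Δ 0.018); root-3 1.732 (Δ 0.464); root-2 1.414 (Δ 0.146); 1:1 1.000 (Δ 0.268); golden ratio 1.618 (Δ 0.350).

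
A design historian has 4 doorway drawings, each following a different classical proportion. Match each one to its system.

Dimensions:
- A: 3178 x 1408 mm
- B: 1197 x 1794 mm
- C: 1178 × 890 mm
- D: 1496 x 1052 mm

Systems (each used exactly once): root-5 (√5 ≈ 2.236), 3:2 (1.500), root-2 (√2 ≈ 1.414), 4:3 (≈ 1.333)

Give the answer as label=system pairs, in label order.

A=root-5, B=3:2, C=4:3, D=root-2

Ratios: A ≈ 2.257; B ≈ 1.499; C ≈ 1.324; D ≈ 1.422.
Targets: root-5 ≈ 2.236; 3:2 ≈ 1.500; root-2 ≈ 1.414; 4:3 ≈ 1.333.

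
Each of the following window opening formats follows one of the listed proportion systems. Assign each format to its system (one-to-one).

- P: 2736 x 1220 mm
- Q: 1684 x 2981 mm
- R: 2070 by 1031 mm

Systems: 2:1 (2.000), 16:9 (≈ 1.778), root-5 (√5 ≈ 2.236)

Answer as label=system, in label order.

P = 2736/1220 ≈ 2.243 → root-5 (2.236)
Q = 2981/1684 ≈ 1.770 → 16:9 (1.778)
R = 2070/1031 ≈ 2.008 → 2:1 (2.000)

P=root-5, Q=16:9, R=2:1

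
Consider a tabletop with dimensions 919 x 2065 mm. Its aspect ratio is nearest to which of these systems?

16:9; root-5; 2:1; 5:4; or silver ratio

Ratio = 2065 / 919 ≈ 2.247.
Distances: 16:9 1.778 (Δ 0.469); root-5 2.236 (Δ 0.011); 2:1 2.000 (Δ 0.247); 5:4 1.250 (Δ 0.997); silver ratio 2.414 (Δ 0.167).

root-5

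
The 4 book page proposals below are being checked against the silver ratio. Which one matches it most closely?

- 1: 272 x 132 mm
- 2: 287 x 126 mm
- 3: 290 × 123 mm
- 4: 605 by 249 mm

4

Target silver ratio ≈ 2.414.
1: 2.061 (Δ0.353)  2: 2.278 (Δ0.136)  3: 2.358 (Δ0.056)  4: 2.430 (Δ0.016)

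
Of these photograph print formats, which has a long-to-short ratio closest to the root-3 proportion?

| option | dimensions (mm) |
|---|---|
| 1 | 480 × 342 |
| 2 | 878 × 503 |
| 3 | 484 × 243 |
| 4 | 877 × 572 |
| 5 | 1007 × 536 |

2

Ratios (long/short): 1 ≈ 1.404; 2 ≈ 1.746; 3 ≈ 1.992; 4 ≈ 1.533; 5 ≈ 1.879.
root-3 ≈ 1.732; option 2 is nearest (Δ 0.014).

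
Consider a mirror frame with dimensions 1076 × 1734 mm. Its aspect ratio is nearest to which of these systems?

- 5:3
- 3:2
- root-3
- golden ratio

golden ratio

1734/1076 ≈ 1.612. Nearest candidates are golden ratio (1.618, off by 0.006) and 5:3 (1.667, off by 0.055).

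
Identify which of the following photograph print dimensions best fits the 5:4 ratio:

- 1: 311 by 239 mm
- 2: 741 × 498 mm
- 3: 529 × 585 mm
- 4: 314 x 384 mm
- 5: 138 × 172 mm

5

Target 5:4 ≈ 1.250.
1: 1.301 (Δ0.051)  2: 1.488 (Δ0.238)  3: 1.106 (Δ0.144)  4: 1.223 (Δ0.027)  5: 1.246 (Δ0.004)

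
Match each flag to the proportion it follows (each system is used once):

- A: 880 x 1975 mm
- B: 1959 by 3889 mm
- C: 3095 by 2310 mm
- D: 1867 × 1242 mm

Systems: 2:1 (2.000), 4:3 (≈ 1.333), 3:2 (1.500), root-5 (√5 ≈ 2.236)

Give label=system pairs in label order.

A=root-5, B=2:1, C=4:3, D=3:2

Ratios: A ≈ 2.244; B ≈ 1.985; C ≈ 1.340; D ≈ 1.503.
Targets: 2:1 ≈ 2.000; 4:3 ≈ 1.333; 3:2 ≈ 1.500; root-5 ≈ 2.236.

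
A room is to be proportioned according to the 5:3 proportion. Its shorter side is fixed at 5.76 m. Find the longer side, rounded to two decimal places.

5:3 ≈ 1.66667.
Longer side = 5.76 × 1.66667 ≈ 9.6000 → 9.60 m.

9.60 m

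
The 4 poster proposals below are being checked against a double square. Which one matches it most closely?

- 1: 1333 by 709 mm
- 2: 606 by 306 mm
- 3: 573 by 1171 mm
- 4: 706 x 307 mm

2

Target 2:1 ≈ 2.000.
1: 1.880 (Δ0.120)  2: 1.980 (Δ0.020)  3: 2.044 (Δ0.044)  4: 2.300 (Δ0.300)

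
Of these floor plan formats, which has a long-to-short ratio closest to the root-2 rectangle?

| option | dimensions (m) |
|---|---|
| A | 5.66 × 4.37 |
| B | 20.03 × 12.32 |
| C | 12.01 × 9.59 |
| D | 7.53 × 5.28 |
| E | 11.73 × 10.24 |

D

Target root-2 ≈ 1.414.
A: 1.295 (Δ0.119)  B: 1.626 (Δ0.212)  C: 1.252 (Δ0.162)  D: 1.426 (Δ0.012)  E: 1.146 (Δ0.268)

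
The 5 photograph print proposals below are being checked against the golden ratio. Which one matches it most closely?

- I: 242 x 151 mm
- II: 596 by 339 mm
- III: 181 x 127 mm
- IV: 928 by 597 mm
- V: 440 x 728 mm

I

Target golden ratio ≈ 1.618.
I: 1.603 (Δ0.015)  II: 1.758 (Δ0.140)  III: 1.425 (Δ0.193)  IV: 1.554 (Δ0.064)  V: 1.655 (Δ0.037)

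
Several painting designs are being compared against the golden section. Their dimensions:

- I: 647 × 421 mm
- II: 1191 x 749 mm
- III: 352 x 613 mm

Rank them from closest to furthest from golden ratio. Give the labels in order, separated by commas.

II, I, III

I: 647/421 ≈ 1.537 → |1.537 − 1.618| = 0.081
II: 1191/749 ≈ 1.590 → |1.590 − 1.618| = 0.028
III: 613/352 ≈ 1.741 → |1.741 − 1.618| = 0.123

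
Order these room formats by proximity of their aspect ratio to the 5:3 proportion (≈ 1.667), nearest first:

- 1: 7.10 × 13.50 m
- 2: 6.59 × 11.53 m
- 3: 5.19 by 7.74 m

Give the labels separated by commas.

2, 3, 1

Ratios: 1 = 13.50 / 7.10 ≈ 1.901; 2 = 11.53 / 6.59 ≈ 1.750; 3 = 7.74 / 5.19 ≈ 1.491.
|Δ from 1.667|: 1 0.234; 2 0.083; 3 0.176.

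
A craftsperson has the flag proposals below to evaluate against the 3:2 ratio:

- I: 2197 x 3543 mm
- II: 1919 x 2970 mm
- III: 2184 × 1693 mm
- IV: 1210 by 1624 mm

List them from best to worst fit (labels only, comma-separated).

I: 3543/2197 ≈ 1.613 → |1.613 − 1.500| = 0.113
II: 2970/1919 ≈ 1.548 → |1.548 − 1.500| = 0.048
III: 2184/1693 ≈ 1.290 → |1.290 − 1.500| = 0.210
IV: 1624/1210 ≈ 1.342 → |1.342 − 1.500| = 0.158

II, I, IV, III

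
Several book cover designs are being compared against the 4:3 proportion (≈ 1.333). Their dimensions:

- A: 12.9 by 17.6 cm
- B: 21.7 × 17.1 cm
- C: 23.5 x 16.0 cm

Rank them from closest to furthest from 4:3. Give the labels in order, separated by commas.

A: 17.6/12.9 ≈ 1.364 → |1.364 − 1.333| = 0.031
B: 21.7/17.1 ≈ 1.269 → |1.269 − 1.333| = 0.064
C: 23.5/16.0 ≈ 1.469 → |1.469 − 1.333| = 0.136

A, B, C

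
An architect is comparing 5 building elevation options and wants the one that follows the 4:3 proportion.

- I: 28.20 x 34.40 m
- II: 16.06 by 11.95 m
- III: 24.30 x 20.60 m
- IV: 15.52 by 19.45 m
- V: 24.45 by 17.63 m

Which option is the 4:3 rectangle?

II

Ratios (long/short): I ≈ 1.220; II ≈ 1.344; III ≈ 1.180; IV ≈ 1.253; V ≈ 1.387.
4:3 ≈ 1.333; option II is nearest (Δ 0.011).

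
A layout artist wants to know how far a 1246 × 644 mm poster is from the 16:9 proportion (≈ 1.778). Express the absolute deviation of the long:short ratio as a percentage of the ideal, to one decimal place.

Ratio = 1246 / 644 ≈ 1.9348.
Ideal 16:9 ≈ 1.7778. |1.9348 − 1.7778| / 1.7778 ≈ 8.83% → 8.8%.

8.8%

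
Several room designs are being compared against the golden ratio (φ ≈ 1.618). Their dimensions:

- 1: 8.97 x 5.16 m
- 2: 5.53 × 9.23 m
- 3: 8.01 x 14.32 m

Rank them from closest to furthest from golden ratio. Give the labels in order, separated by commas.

1: 8.97/5.16 ≈ 1.738 → |1.738 − 1.618| = 0.120
2: 9.23/5.53 ≈ 1.669 → |1.669 − 1.618| = 0.051
3: 14.32/8.01 ≈ 1.788 → |1.788 − 1.618| = 0.170

2, 1, 3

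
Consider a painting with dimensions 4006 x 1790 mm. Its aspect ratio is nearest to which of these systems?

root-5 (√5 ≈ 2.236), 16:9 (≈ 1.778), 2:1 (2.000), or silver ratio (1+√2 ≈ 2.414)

root-5

4006/1790 ≈ 2.238. Nearest candidates are root-5 (2.236, off by 0.002) and silver ratio (2.414, off by 0.176).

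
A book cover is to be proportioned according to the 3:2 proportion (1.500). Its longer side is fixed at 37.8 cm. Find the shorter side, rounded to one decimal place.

25.2 cm

3:2 = 1.50000.
Shorter side = 37.8 ÷ 1.50000 ≈ 25.200 → 25.2 cm.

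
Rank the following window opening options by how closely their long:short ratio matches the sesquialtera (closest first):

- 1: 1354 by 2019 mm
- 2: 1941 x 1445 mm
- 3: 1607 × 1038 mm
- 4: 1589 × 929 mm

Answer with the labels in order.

1, 3, 2, 4

1: 2019/1354 ≈ 1.491 → |1.491 − 1.500| = 0.009
2: 1941/1445 ≈ 1.343 → |1.343 − 1.500| = 0.157
3: 1607/1038 ≈ 1.548 → |1.548 − 1.500| = 0.048
4: 1589/929 ≈ 1.710 → |1.710 − 1.500| = 0.210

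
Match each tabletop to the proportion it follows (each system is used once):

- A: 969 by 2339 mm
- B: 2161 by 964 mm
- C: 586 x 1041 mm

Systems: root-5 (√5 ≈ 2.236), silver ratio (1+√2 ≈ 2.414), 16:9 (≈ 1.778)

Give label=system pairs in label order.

Ratios: A ≈ 2.414; B ≈ 2.242; C ≈ 1.776.
Targets: root-5 ≈ 2.236; silver ratio ≈ 2.414; 16:9 ≈ 1.778.

A=silver ratio, B=root-5, C=16:9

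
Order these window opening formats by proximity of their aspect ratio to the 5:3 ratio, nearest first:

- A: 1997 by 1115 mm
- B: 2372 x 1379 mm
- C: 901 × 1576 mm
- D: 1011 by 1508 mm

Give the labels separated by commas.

B, C, A, D

A: 1997/1115 ≈ 1.791 → |1.791 − 1.667| = 0.124
B: 2372/1379 ≈ 1.720 → |1.720 − 1.667| = 0.053
C: 1576/901 ≈ 1.749 → |1.749 − 1.667| = 0.082
D: 1508/1011 ≈ 1.492 → |1.492 − 1.667| = 0.175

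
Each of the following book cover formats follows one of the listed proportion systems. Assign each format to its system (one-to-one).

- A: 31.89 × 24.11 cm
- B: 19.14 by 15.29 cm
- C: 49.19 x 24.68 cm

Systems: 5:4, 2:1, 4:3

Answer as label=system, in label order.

A=4:3, B=5:4, C=2:1

Ratios: A ≈ 1.323; B ≈ 1.252; C ≈ 1.993.
Targets: 5:4 ≈ 1.250; 2:1 ≈ 2.000; 4:3 ≈ 1.333.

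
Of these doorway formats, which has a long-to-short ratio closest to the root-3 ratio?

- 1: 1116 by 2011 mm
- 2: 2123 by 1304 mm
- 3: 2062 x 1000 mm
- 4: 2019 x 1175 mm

4

Ratios (long/short): 1 ≈ 1.802; 2 ≈ 1.628; 3 ≈ 2.062; 4 ≈ 1.718.
root-3 ≈ 1.732; option 4 is nearest (Δ 0.014).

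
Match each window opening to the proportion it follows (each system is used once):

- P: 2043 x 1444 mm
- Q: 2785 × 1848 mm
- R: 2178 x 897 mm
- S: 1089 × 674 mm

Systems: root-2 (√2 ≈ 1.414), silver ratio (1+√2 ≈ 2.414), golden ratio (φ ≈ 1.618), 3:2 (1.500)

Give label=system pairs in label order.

P = 2043/1444 ≈ 1.415 → root-2 (1.414)
Q = 2785/1848 ≈ 1.507 → 3:2 (1.500)
R = 2178/897 ≈ 2.428 → silver ratio (2.414)
S = 1089/674 ≈ 1.616 → golden ratio (1.618)

P=root-2, Q=3:2, R=silver ratio, S=golden ratio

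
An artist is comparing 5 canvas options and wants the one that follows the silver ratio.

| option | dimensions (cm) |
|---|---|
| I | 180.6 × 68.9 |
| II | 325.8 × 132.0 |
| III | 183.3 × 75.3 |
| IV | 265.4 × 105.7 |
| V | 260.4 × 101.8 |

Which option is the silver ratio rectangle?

III

Target silver ratio ≈ 2.414.
I: 2.621 (Δ0.207)  II: 2.468 (Δ0.054)  III: 2.434 (Δ0.020)  IV: 2.511 (Δ0.097)  V: 2.558 (Δ0.144)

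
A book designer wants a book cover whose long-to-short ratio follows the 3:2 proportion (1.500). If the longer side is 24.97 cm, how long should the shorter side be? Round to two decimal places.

16.65 cm

3:2 = 1.50000.
Shorter side = 24.97 ÷ 1.50000 ≈ 16.6467 → 16.65 cm.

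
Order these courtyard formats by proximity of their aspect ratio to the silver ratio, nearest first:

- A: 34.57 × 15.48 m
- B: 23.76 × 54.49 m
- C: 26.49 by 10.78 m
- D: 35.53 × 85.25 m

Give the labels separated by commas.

D, C, B, A

A: 34.57/15.48 ≈ 2.233 → |2.233 − 2.414| = 0.181
B: 54.49/23.76 ≈ 2.293 → |2.293 − 2.414| = 0.121
C: 26.49/10.78 ≈ 2.457 → |2.457 − 2.414| = 0.043
D: 85.25/35.53 ≈ 2.399 → |2.399 − 2.414| = 0.015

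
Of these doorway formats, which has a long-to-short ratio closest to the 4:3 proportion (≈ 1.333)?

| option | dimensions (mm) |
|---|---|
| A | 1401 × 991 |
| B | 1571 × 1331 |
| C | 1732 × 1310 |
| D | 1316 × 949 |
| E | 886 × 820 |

Ratios (long/short): A ≈ 1.414; B ≈ 1.180; C ≈ 1.322; D ≈ 1.387; E ≈ 1.080.
4:3 ≈ 1.333; option C is nearest (Δ 0.011).

C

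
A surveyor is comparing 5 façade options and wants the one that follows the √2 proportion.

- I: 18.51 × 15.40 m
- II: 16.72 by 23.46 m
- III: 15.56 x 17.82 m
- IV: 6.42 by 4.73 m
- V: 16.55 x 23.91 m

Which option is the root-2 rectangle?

Ratios (long/short): I ≈ 1.202; II ≈ 1.403; III ≈ 1.145; IV ≈ 1.357; V ≈ 1.445.
root-2 ≈ 1.414; option II is nearest (Δ 0.011).

II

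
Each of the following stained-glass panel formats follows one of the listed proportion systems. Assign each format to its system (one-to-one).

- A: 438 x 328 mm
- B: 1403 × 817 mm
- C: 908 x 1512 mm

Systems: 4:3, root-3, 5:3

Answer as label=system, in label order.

A=4:3, B=root-3, C=5:3

A = 438/328 ≈ 1.335 → 4:3 (1.333)
B = 1403/817 ≈ 1.717 → root-3 (1.732)
C = 1512/908 ≈ 1.665 → 5:3 (1.667)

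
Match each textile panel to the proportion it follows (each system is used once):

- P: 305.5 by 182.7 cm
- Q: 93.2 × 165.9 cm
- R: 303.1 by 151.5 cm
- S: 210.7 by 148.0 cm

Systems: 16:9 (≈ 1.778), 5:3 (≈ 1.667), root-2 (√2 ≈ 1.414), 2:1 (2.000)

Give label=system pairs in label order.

Ratios: P ≈ 1.672; Q ≈ 1.780; R ≈ 2.001; S ≈ 1.424.
Targets: 16:9 ≈ 1.778; 5:3 ≈ 1.667; root-2 ≈ 1.414; 2:1 ≈ 2.000.

P=5:3, Q=16:9, R=2:1, S=root-2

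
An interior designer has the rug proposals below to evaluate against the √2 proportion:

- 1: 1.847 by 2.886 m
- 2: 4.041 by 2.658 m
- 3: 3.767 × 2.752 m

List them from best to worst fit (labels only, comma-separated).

1: 2.886/1.847 ≈ 1.563 → |1.563 − 1.414| = 0.149
2: 4.041/2.658 ≈ 1.520 → |1.520 − 1.414| = 0.106
3: 3.767/2.752 ≈ 1.369 → |1.369 − 1.414| = 0.045

3, 2, 1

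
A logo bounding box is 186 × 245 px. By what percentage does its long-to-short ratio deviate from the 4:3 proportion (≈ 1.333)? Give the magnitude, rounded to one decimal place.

1.2%

Ratio = 245 / 186 ≈ 1.3172.
Ideal 4:3 ≈ 1.3333. |1.3172 − 1.3333| / 1.3333 ≈ 1.21% → 1.2%.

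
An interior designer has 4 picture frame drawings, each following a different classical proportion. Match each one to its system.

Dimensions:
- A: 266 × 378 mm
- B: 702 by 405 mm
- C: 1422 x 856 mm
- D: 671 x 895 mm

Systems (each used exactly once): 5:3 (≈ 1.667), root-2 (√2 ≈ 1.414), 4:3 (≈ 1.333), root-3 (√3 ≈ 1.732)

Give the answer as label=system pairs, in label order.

A=root-2, B=root-3, C=5:3, D=4:3

A = 378/266 ≈ 1.421 → root-2 (1.414)
B = 702/405 ≈ 1.733 → root-3 (1.732)
C = 1422/856 ≈ 1.661 → 5:3 (1.667)
D = 895/671 ≈ 1.334 → 4:3 (1.333)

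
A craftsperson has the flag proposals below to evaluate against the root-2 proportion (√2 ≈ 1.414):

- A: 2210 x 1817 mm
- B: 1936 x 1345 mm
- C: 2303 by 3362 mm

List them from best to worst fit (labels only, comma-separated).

B, C, A

A: 2210/1817 ≈ 1.216 → |1.216 − 1.414| = 0.198
B: 1936/1345 ≈ 1.439 → |1.439 − 1.414| = 0.025
C: 3362/2303 ≈ 1.460 → |1.460 − 1.414| = 0.046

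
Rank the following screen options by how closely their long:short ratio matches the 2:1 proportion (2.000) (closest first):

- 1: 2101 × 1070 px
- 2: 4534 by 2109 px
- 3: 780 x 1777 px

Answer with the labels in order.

1, 2, 3

Ratios: 1 = 2101 / 1070 ≈ 1.964; 2 = 4534 / 2109 ≈ 2.150; 3 = 1777 / 780 ≈ 2.278.
|Δ from 2.000|: 1 0.036; 2 0.150; 3 0.278.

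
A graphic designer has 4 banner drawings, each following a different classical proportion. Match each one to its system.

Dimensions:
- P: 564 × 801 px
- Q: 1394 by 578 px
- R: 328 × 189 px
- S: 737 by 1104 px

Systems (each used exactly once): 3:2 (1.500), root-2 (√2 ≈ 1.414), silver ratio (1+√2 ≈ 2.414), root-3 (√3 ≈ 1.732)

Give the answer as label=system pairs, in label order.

P=root-2, Q=silver ratio, R=root-3, S=3:2

P = 801/564 ≈ 1.420 → root-2 (1.414)
Q = 1394/578 ≈ 2.412 → silver ratio (2.414)
R = 328/189 ≈ 1.735 → root-3 (1.732)
S = 1104/737 ≈ 1.498 → 3:2 (1.500)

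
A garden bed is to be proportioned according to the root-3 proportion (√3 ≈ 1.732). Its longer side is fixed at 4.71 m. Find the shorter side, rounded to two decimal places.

2.72 m

root-3 ≈ 1.73205.
Shorter side = 4.71 ÷ 1.73205 ≈ 2.7193 → 2.72 m.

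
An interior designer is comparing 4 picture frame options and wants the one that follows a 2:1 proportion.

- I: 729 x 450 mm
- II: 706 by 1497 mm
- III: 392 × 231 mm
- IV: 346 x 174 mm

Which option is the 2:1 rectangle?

IV

Target 2:1 ≈ 2.000.
I: 1.620 (Δ0.380)  II: 2.120 (Δ0.120)  III: 1.697 (Δ0.303)  IV: 1.989 (Δ0.011)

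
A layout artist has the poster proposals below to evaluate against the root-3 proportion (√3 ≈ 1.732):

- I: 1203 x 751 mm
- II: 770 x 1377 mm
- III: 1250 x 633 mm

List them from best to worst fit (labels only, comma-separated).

II, I, III

I: 1203/751 ≈ 1.602 → |1.602 − 1.732| = 0.130
II: 1377/770 ≈ 1.788 → |1.788 − 1.732| = 0.056
III: 1250/633 ≈ 1.975 → |1.975 − 1.732| = 0.243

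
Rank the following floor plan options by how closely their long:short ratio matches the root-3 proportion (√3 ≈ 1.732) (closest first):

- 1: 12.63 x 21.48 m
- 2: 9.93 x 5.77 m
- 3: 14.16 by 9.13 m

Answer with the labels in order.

2, 1, 3

Ratios: 1 = 21.48 / 12.63 ≈ 1.701; 2 = 9.93 / 5.77 ≈ 1.721; 3 = 14.16 / 9.13 ≈ 1.551.
|Δ from 1.732|: 1 0.031; 2 0.011; 3 0.181.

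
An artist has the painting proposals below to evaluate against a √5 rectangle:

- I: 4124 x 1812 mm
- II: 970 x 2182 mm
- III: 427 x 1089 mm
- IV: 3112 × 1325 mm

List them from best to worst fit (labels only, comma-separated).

II, I, IV, III

I: 4124/1812 ≈ 2.276 → |2.276 − 2.236| = 0.040
II: 2182/970 ≈ 2.249 → |2.249 − 2.236| = 0.013
III: 1089/427 ≈ 2.550 → |2.550 − 2.236| = 0.314
IV: 3112/1325 ≈ 2.349 → |2.349 − 2.236| = 0.113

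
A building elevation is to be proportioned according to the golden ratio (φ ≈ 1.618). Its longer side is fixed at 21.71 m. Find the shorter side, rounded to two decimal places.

13.42 m

golden ratio ≈ 1.61803.
Shorter side = 21.71 ÷ 1.61803 ≈ 13.4176 → 13.42 m.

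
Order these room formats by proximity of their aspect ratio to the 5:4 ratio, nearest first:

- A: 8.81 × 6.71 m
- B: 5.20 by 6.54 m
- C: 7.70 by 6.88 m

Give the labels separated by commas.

A: 8.81/6.71 ≈ 1.313 → |1.313 − 1.250| = 0.063
B: 6.54/5.20 ≈ 1.258 → |1.258 − 1.250| = 0.008
C: 7.70/6.88 ≈ 1.119 → |1.119 − 1.250| = 0.131

B, A, C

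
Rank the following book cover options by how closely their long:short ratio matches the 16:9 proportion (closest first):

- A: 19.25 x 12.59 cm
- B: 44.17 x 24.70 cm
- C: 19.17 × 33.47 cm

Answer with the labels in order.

A: 19.25/12.59 ≈ 1.529 → |1.529 − 1.778| = 0.249
B: 44.17/24.70 ≈ 1.788 → |1.788 − 1.778| = 0.010
C: 33.47/19.17 ≈ 1.746 → |1.746 − 1.778| = 0.032

B, C, A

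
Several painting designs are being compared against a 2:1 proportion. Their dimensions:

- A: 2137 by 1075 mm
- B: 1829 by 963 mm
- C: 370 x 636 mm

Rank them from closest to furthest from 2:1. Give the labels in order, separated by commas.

Ratios: A = 2137 / 1075 ≈ 1.988; B = 1829 / 963 ≈ 1.899; C = 636 / 370 ≈ 1.719.
|Δ from 2.000|: A 0.012; B 0.101; C 0.281.

A, B, C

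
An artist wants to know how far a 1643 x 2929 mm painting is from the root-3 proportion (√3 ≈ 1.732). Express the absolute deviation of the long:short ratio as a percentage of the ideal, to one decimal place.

Ratio = 2929 / 1643 ≈ 1.7827.
Ideal root-3 ≈ 1.7321. |1.7827 − 1.7321| / 1.7321 ≈ 2.92% → 2.9%.

2.9%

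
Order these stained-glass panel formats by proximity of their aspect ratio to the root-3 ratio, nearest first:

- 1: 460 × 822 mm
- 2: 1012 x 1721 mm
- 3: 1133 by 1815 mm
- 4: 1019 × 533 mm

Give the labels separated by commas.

1: 822/460 ≈ 1.787 → |1.787 − 1.732| = 0.055
2: 1721/1012 ≈ 1.701 → |1.701 − 1.732| = 0.031
3: 1815/1133 ≈ 1.602 → |1.602 − 1.732| = 0.130
4: 1019/533 ≈ 1.912 → |1.912 − 1.732| = 0.180

2, 1, 3, 4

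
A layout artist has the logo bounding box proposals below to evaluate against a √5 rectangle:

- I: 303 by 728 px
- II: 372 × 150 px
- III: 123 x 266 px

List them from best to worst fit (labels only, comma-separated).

Ratios: I = 728 / 303 ≈ 2.403; II = 372 / 150 ≈ 2.480; III = 266 / 123 ≈ 2.163.
|Δ from 2.236|: I 0.167; II 0.244; III 0.073.

III, I, II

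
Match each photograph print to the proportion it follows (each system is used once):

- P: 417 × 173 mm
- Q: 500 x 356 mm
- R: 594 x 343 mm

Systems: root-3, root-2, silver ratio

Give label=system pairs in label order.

P = 417/173 ≈ 2.410 → silver ratio (2.414)
Q = 500/356 ≈ 1.404 → root-2 (1.414)
R = 594/343 ≈ 1.732 → root-3 (1.732)

P=silver ratio, Q=root-2, R=root-3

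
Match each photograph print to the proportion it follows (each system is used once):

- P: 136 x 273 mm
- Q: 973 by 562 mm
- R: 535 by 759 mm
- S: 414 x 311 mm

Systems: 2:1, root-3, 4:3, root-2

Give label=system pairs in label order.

P=2:1, Q=root-3, R=root-2, S=4:3

P = 273/136 ≈ 2.007 → 2:1 (2.000)
Q = 973/562 ≈ 1.731 → root-3 (1.732)
R = 759/535 ≈ 1.419 → root-2 (1.414)
S = 414/311 ≈ 1.331 → 4:3 (1.333)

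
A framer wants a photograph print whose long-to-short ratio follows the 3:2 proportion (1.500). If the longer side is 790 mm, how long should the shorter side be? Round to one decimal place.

526.7 mm

3:2 = 1.50000.
Shorter side = 790 ÷ 1.50000 ≈ 526.667 → 526.7 mm.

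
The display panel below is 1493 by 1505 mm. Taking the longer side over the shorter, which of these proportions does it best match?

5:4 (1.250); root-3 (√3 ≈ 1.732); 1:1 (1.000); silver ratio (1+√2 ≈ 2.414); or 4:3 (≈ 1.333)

1:1

Ratio = 1505 / 1493 ≈ 1.008.
Distances: 5:4 1.250 (Δ 0.242); root-3 1.732 (Δ 0.724); 1:1 1.000 (Δ 0.008); silver ratio 2.414 (Δ 1.406); 4:3 1.333 (Δ 0.325).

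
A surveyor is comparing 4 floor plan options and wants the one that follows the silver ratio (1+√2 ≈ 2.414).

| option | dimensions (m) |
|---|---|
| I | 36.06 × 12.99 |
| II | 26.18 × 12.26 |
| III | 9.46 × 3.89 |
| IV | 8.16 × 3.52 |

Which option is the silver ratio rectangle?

Target silver ratio ≈ 2.414.
I: 2.776 (Δ0.362)  II: 2.135 (Δ0.279)  III: 2.432 (Δ0.018)  IV: 2.318 (Δ0.096)

III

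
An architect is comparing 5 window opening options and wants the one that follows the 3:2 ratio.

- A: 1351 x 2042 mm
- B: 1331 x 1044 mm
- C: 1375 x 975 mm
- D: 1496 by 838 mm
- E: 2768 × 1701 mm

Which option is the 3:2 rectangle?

Target 3:2 ≈ 1.500.
A: 1.511 (Δ0.011)  B: 1.275 (Δ0.225)  C: 1.410 (Δ0.090)  D: 1.785 (Δ0.285)  E: 1.627 (Δ0.127)

A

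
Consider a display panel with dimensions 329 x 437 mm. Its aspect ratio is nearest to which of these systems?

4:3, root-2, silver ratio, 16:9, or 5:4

4:3

437/329 ≈ 1.328. Nearest candidates are 4:3 (1.333, off by 0.005) and 5:4 (1.250, off by 0.078).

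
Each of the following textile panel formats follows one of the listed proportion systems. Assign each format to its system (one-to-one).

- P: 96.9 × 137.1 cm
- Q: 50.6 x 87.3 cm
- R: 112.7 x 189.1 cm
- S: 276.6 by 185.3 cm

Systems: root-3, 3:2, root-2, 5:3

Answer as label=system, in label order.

P = 137.1/96.9 ≈ 1.415 → root-2 (1.414)
Q = 87.3/50.6 ≈ 1.725 → root-3 (1.732)
R = 189.1/112.7 ≈ 1.678 → 5:3 (1.667)
S = 276.6/185.3 ≈ 1.493 → 3:2 (1.500)

P=root-2, Q=root-3, R=5:3, S=3:2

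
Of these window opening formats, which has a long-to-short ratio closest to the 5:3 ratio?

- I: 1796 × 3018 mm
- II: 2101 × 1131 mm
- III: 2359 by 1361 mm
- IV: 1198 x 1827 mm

I

Target 5:3 ≈ 1.667.
I: 1.680 (Δ0.013)  II: 1.858 (Δ0.191)  III: 1.733 (Δ0.066)  IV: 1.525 (Δ0.142)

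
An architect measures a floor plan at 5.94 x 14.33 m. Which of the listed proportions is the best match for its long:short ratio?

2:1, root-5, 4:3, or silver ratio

silver ratio

14.33/5.94 ≈ 2.412. Nearest candidates are silver ratio (2.414, off by 0.002) and root-5 (2.236, off by 0.176).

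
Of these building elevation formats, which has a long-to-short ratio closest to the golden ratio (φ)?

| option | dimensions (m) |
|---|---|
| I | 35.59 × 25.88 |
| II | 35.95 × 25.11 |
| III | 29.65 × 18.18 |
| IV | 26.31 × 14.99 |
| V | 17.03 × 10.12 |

III

Ratios (long/short): I ≈ 1.375; II ≈ 1.432; III ≈ 1.631; IV ≈ 1.755; V ≈ 1.683.
golden ratio ≈ 1.618; option III is nearest (Δ 0.013).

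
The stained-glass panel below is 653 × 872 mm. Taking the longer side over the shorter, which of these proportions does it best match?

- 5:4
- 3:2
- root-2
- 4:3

Ratio = 872 / 653 ≈ 1.335.
Distances: 5:4 1.250 (Δ 0.085); 3:2 1.500 (Δ 0.165); root-2 1.414 (Δ 0.079); 4:3 1.333 (Δ 0.002).

4:3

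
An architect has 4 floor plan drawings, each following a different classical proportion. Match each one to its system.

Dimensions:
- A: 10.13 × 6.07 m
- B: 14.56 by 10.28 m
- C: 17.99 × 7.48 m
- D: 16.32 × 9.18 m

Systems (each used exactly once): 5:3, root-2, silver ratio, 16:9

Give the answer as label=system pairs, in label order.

A=5:3, B=root-2, C=silver ratio, D=16:9

A = 10.13/6.07 ≈ 1.669 → 5:3 (1.667)
B = 14.56/10.28 ≈ 1.416 → root-2 (1.414)
C = 17.99/7.48 ≈ 2.405 → silver ratio (2.414)
D = 16.32/9.18 ≈ 1.778 → 16:9 (1.778)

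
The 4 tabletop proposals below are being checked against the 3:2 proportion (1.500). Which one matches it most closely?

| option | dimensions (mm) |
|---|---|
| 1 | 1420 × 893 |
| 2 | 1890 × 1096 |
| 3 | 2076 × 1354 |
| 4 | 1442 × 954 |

4

Target 3:2 ≈ 1.500.
1: 1.590 (Δ0.090)  2: 1.724 (Δ0.224)  3: 1.533 (Δ0.033)  4: 1.512 (Δ0.012)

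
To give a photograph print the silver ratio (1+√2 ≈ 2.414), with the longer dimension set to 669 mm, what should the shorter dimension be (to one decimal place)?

277.1 mm

silver ratio ≈ 2.41421.
Shorter side = 669 ÷ 2.41421 ≈ 277.109 → 277.1 mm.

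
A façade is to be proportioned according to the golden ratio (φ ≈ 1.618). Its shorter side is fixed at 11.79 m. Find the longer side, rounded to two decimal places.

19.08 m

golden ratio ≈ 1.61803.
Longer side = 11.79 × 1.61803 ≈ 19.0766 → 19.08 m.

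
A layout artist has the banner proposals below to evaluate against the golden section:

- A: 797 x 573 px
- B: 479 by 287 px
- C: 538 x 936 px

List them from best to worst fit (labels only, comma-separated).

Ratios: A = 797 / 573 ≈ 1.391; B = 479 / 287 ≈ 1.669; C = 936 / 538 ≈ 1.740.
|Δ from 1.618|: A 0.227; B 0.051; C 0.122.

B, C, A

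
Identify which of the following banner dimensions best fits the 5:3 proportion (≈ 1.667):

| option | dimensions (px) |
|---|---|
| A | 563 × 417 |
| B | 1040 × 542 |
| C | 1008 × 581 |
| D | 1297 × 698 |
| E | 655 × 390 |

Target 5:3 ≈ 1.667.
A: 1.350 (Δ0.317)  B: 1.919 (Δ0.252)  C: 1.735 (Δ0.068)  D: 1.858 (Δ0.191)  E: 1.679 (Δ0.012)

E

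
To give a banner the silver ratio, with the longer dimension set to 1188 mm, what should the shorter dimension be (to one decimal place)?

492.1 mm

silver ratio ≈ 2.41421.
Shorter side = 1188 ÷ 2.41421 ≈ 492.086 → 492.1 mm.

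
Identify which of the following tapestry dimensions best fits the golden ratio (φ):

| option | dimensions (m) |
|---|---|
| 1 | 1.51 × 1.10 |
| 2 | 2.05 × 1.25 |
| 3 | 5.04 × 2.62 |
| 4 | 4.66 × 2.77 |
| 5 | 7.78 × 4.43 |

Target golden ratio ≈ 1.618.
1: 1.373 (Δ0.245)  2: 1.640 (Δ0.022)  3: 1.924 (Δ0.306)  4: 1.682 (Δ0.064)  5: 1.756 (Δ0.138)

2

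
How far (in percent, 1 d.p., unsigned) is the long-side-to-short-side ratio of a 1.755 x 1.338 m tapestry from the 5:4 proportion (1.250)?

4.9%

Ratio = 1.755 / 1.338 ≈ 1.3117.
Ideal 5:4 = 1.2500. |1.3117 − 1.2500| / 1.2500 ≈ 4.94% → 4.9%.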